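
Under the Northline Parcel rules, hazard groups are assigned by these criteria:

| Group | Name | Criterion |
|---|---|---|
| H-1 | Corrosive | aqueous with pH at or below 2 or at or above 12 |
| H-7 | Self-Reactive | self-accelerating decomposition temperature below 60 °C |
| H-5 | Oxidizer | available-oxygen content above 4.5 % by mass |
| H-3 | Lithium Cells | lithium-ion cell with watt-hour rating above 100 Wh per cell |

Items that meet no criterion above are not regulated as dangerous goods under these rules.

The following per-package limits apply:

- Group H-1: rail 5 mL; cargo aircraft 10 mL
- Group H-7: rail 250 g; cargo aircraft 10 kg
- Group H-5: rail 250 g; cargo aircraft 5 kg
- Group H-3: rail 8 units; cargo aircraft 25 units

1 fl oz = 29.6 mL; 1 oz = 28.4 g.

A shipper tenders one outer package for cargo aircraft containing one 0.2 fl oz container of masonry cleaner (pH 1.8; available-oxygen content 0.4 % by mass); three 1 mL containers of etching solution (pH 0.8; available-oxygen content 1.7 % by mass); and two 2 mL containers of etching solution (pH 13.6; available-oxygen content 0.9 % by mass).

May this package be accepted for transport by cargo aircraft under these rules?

With pH 1.8 (≤ 2), the masonry cleaner falls in Group H-1.
pH 0.8 meets the Group H-1 criterion (Corrosive), so the etching solution is Group H-1.
With pH 13.6 (≥ 12), the etching solution falls in Group H-1.
Total Group H-1: (one 0.2 fl oz container = 5.92 mL) + (three 1 mL containers = 3 mL) + (two 2 mL containers = 4 mL) = 12.92 mL.
12.92 mL > 10 mL (cargo aircraft limit, Group H-1) — over the limit.

No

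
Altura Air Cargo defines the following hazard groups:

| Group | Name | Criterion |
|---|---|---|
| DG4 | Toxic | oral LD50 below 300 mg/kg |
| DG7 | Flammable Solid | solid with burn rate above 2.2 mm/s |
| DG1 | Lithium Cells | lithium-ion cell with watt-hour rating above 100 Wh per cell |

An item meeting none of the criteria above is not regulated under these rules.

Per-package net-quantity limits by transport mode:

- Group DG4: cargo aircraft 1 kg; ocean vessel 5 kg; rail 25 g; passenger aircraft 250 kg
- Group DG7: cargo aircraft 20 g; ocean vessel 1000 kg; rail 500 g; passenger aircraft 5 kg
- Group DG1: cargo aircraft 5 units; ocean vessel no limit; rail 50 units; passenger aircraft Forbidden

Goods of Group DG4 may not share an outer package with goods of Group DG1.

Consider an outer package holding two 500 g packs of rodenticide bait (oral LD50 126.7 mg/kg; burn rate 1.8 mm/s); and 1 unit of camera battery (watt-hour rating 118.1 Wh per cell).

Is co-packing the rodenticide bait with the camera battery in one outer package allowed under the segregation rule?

No

Oral LD50 126.7 mg/kg meets the Group DG4 criterion (Toxic), so the rodenticide bait is Group DG4.
Camera battery: watt-hour rating 118.1 Wh per cell > 100 Wh per cell → Group DG1 (Lithium Cells).
Group DG4 and Group DG1 may not share an outer package.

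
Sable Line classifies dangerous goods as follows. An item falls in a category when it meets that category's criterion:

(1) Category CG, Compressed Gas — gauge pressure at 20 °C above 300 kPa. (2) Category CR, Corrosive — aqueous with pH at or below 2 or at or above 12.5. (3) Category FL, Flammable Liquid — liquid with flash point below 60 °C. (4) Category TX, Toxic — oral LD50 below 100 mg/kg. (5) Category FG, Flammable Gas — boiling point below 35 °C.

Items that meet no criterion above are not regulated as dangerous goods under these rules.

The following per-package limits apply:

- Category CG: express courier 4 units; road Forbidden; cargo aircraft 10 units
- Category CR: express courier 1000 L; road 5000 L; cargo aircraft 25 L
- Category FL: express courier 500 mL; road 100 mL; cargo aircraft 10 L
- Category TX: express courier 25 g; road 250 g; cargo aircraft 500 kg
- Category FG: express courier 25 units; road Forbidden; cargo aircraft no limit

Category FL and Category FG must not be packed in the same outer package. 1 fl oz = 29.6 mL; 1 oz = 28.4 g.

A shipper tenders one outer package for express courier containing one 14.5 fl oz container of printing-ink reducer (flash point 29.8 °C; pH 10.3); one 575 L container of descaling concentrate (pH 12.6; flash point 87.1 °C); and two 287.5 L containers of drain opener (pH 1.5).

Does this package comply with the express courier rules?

No

The printing-ink reducer has flash point 29.8 °C, which is < 60 °C, so it is Category FL (Flammable Liquid).
With pH 12.6 (≥ 12.5), the descaling concentrate falls in Category CR.
With pH 1.5 (≤ 2), the drain opener falls in Category CR.
Category CR net quantity: 575 L + (two 287.5 L containers = 575 L) = 1150 L.
That exceeds the Category CR express courier limit of 1000 L.
Category FL quantity: one 14.5 fl oz container = 429.2 mL.
That is within the Category FL express courier limit of 500 mL.
The segregation rule (Category FL with Category FG) does not apply to Category CR with Category FL.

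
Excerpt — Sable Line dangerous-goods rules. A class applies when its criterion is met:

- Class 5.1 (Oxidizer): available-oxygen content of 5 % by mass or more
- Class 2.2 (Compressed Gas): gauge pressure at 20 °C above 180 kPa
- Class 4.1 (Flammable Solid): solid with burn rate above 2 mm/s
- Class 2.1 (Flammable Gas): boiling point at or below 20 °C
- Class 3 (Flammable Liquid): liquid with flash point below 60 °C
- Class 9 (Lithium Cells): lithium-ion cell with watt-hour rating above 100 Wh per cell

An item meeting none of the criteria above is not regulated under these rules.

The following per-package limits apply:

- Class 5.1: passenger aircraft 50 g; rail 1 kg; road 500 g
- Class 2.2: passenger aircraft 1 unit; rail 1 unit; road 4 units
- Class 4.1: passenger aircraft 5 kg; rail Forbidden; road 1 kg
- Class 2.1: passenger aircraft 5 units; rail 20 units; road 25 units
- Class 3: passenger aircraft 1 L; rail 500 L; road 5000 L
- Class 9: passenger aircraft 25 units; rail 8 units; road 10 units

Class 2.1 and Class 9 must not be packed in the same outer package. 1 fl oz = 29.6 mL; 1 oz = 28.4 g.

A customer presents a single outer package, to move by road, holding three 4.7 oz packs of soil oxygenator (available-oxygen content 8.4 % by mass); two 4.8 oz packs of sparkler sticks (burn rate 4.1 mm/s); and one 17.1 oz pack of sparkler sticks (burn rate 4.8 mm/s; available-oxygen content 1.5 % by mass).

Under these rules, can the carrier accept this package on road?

Yes

With available-oxygen content 8.4 % by mass (≥ 5 % by mass), the soil oxygenator falls in Class 5.1.
Burn rate 4.1 mm/s meets the Class 4.1 criterion (Flammable Solid), so the sparkler sticks are Class 4.1.
With burn rate 4.8 mm/s (> 2 mm/s), the sparkler sticks fall in Class 4.1.
Total Class 4.1: (two 4.8 oz packs = 272.64 g) + (one 17.1 oz pack = 485.64 g) = 758.28 g.
758.28 g ≤ 1 kg (road limit, Class 4.1) — within limit.
Class 5.1 quantity: three 4.7 oz packs = 400.44 g.
400.44 g is within the road limit of 500 g for Class 5.1.
The segregation rule (Class 2.1 with Class 9) does not apply to Class 4.1 with Class 5.1.
Every hazard class is within its road limit and no segregation rule is violated.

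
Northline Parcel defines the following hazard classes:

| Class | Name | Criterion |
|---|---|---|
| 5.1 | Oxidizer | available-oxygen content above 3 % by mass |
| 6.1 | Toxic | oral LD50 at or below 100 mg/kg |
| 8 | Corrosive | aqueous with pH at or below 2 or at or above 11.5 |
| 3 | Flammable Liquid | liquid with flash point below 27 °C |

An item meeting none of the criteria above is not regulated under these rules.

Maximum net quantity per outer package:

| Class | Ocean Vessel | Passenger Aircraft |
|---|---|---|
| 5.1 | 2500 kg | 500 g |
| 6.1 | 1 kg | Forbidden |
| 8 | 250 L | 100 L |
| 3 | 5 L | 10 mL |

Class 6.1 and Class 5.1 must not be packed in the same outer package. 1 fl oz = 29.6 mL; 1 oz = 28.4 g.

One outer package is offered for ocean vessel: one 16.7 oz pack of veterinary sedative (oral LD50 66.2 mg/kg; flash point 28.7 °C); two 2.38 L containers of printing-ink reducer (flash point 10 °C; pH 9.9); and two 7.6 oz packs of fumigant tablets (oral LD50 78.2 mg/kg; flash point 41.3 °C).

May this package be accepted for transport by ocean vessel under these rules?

Yes

Oral LD50 66.2 mg/kg meets the Class 6.1 criterion (Toxic), so the veterinary sedative is Class 6.1.
The printing-ink reducer has flash point 10 °C, which is < 27 °C, so it is Class 3 (Flammable Liquid).
The fumigant tablets have oral LD50 78.2 mg/kg, which is ≤ 100 mg/kg, so they are Class 6.1 (Toxic).
Class 6.1 net quantity: (one 16.7 oz pack = 474.28 g) + (two 7.6 oz packs = 431.68 g) = 905.96 g.
905.96 g is within the ocean vessel limit of 1 kg for Class 6.1.
Class 3 quantity: two 2.38 L containers = 4.76 L.
That is within the Class 3 ocean vessel limit of 5 L.
The segregation rule (Class 6.1 with Class 5.1) does not apply to Class 6.1 with Class 3.
Every hazard class is within its ocean vessel limit and no segregation rule is violated.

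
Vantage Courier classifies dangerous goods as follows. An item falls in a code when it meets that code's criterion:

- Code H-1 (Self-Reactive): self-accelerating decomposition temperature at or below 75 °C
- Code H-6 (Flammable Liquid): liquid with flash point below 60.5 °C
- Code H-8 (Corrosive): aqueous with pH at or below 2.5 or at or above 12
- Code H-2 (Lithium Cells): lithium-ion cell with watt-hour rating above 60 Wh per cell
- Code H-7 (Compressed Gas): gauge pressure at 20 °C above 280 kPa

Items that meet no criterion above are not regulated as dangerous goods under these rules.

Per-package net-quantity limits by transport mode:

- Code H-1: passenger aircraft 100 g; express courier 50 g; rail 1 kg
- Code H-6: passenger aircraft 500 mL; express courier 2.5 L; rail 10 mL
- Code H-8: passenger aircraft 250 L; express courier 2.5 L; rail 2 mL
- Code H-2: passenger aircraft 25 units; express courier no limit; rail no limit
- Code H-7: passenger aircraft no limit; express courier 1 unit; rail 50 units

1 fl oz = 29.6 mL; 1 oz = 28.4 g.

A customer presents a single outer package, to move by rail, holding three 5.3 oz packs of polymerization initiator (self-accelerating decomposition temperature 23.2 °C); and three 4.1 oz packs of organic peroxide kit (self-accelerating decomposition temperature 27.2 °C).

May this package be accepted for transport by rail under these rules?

Polymerization initiator: self-accelerating decomposition temperature 23.2 °C ≤ 75 °C → Code H-1 (Self-Reactive).
The organic peroxide kit has self-accelerating decomposition temperature 27.2 °C, which is ≤ 75 °C, so it is Code H-1 (Self-Reactive).
Total Code H-1: (three 5.3 oz packs = 451.56 g) + (three 4.1 oz packs = 349.32 g) = 800.88 g.
800.88 g ≤ 1 kg (rail limit, Code H-1) — within limit.

Yes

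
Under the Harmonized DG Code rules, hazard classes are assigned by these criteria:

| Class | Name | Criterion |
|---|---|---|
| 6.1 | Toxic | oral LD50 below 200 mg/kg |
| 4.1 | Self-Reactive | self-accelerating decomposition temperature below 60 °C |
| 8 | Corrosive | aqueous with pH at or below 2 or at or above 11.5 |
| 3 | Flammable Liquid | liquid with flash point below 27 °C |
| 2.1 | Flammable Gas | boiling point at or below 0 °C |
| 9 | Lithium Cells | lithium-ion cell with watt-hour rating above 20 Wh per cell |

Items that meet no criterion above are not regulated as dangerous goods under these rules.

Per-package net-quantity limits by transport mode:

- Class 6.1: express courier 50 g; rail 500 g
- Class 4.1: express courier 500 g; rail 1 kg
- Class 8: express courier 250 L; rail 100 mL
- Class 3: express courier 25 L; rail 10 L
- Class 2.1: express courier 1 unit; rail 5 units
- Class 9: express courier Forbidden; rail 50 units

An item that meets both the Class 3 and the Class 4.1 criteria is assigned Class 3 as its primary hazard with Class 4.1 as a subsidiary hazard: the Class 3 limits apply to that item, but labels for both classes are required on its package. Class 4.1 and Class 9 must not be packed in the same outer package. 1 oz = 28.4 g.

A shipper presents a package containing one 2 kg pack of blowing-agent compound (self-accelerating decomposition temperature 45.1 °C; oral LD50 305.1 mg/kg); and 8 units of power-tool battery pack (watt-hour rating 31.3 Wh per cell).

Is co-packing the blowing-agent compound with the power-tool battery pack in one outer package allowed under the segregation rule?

No

Self-accelerating decomposition temperature 45.1 °C meets the Class 4.1 criterion (Self-Reactive), so the blowing-agent compound is Class 4.1.
Power-tool battery pack: watt-hour rating 31.3 Wh per cell > 20 Wh per cell → Class 9 (Lithium Cells).
Class 4.1 and Class 9 may not share an outer package.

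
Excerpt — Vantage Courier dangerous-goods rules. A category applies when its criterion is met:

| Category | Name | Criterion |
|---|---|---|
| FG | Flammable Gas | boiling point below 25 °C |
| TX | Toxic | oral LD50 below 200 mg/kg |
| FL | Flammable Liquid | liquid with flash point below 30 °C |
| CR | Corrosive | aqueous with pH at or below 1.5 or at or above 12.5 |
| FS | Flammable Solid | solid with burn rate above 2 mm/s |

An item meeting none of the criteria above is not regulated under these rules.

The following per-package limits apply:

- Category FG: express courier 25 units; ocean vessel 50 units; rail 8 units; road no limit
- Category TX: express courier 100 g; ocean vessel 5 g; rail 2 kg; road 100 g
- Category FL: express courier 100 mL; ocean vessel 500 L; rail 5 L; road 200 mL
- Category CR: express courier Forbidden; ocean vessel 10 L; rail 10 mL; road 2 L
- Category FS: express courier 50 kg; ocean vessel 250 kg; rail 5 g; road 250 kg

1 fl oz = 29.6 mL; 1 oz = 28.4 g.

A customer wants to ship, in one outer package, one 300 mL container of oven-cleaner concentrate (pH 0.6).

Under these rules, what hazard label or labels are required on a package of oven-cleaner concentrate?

With pH 0.6 (≤ 1.5), the oven-cleaner concentrate falls in Category CR.
Only the Category CR label is required.

Category CR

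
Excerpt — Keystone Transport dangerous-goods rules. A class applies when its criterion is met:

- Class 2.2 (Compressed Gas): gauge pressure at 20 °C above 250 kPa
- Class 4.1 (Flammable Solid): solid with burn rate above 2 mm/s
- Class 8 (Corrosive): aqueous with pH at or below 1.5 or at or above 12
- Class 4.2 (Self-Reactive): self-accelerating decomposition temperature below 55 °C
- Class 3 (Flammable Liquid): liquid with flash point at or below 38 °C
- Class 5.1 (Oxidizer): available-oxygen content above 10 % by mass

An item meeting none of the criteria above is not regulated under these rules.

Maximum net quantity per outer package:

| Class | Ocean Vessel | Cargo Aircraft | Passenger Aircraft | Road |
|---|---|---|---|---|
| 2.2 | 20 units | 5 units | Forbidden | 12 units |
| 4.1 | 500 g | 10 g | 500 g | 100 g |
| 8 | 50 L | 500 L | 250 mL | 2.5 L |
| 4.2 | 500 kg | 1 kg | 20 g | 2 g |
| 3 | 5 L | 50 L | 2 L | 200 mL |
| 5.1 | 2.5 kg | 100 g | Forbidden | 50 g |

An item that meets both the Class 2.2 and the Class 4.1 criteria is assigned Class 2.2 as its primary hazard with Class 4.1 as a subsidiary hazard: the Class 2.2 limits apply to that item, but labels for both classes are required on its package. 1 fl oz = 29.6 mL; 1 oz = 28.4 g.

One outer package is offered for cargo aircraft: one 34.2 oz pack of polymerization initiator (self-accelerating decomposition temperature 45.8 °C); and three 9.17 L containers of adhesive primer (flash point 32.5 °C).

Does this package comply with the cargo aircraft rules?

Yes

Polymerization initiator: self-accelerating decomposition temperature 45.8 °C < 55 °C → Class 4.2 (Self-Reactive).
With flash point 32.5 °C (≤ 38 °C), the adhesive primer falls in Class 3.
Class 4.2 quantity: one 34.2 oz pack = 971.28 g.
971.28 g is within the cargo aircraft limit of 1 kg for Class 4.2.
Class 3 quantity: three 9.17 L containers = 27.51 L.
That is within the Class 3 cargo aircraft limit of 50 L.
Every hazard class is within its cargo aircraft limit and no segregation rule is violated.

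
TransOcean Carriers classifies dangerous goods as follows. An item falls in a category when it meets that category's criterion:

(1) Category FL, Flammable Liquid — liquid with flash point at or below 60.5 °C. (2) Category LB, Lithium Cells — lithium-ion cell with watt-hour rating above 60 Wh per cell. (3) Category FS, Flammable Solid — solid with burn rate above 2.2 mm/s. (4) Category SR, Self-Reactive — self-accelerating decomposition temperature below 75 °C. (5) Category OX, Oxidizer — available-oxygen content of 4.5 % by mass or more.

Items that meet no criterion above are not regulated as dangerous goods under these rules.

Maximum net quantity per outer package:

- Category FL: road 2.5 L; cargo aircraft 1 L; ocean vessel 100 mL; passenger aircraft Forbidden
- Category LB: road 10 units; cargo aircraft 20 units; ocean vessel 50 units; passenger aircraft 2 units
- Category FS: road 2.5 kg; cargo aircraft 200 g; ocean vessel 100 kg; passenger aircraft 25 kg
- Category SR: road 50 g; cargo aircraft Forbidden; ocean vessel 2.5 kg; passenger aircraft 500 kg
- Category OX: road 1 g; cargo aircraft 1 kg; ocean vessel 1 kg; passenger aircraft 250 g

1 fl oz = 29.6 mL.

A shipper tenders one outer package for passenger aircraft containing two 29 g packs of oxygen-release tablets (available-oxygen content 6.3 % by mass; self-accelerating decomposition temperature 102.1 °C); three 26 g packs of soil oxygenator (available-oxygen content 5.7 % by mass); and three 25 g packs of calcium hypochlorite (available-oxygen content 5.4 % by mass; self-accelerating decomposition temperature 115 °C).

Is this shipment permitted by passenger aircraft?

The oxygen-release tablets have available-oxygen content 6.3 % by mass, which is ≥ 4.5 % by mass, so they are Category OX (Oxidizer).
Available-oxygen content 5.7 % by mass meets the Category OX criterion (Oxidizer), so the soil oxygenator is Category OX.
Calcium hypochlorite: available-oxygen content 5.4 % by mass ≥ 4.5 % by mass → Category OX (Oxidizer).
Category OX net quantity: (two 29 g packs = 58 g) + (three 26 g packs = 78 g) + (three 25 g packs = 75 g) = 211 g.
211 g ≤ 250 g (passenger aircraft limit, Category OX) — within limit.

Yes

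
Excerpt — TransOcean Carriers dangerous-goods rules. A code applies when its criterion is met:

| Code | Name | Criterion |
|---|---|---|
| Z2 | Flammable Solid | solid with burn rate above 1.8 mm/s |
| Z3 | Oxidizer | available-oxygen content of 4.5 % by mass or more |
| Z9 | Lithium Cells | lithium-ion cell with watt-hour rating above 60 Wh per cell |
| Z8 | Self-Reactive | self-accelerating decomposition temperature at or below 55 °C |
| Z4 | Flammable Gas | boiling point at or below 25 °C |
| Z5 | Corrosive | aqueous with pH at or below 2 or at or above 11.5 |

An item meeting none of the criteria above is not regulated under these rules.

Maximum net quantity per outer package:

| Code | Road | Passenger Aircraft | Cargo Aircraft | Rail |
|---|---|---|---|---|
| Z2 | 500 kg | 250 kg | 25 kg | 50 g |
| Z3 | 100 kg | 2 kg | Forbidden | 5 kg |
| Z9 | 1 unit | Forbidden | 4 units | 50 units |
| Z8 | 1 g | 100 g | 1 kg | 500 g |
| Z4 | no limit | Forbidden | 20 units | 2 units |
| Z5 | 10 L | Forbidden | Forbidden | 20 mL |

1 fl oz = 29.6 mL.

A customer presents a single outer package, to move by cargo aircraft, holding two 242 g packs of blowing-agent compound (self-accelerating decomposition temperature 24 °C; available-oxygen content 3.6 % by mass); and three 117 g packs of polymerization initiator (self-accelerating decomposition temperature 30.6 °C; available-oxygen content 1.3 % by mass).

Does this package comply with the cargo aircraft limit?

Self-accelerating decomposition temperature 24 °C meets the Code Z8 criterion (Self-Reactive), so the blowing-agent compound is Code Z8.
With self-accelerating decomposition temperature 30.6 °C (≤ 55 °C), the polymerization initiator falls in Code Z8.
Code Z8 net quantity: (two 242 g packs = 484 g) + (three 117 g packs = 351 g) = 835 g.
835 g is within the cargo aircraft limit of 1 kg for Code Z8.

Yes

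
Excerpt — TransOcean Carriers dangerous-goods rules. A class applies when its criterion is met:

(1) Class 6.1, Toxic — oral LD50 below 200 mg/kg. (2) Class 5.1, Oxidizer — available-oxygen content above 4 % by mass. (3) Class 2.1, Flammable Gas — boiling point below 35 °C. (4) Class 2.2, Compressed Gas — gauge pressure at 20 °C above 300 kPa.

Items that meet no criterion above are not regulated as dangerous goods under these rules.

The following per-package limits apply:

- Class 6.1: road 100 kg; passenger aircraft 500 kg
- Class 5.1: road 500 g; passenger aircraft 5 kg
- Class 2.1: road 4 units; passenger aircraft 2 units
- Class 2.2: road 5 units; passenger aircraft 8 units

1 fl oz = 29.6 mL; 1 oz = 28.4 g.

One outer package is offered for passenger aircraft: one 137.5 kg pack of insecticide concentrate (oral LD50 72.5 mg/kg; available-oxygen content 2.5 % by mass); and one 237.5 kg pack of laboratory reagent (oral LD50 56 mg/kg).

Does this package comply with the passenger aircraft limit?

Yes

The insecticide concentrate has oral LD50 72.5 mg/kg, which is < 200 mg/kg, so it is Class 6.1 (Toxic).
The laboratory reagent has oral LD50 56 mg/kg, which is < 200 mg/kg, so it is Class 6.1 (Toxic).
Class 6.1 net quantity: 137.5 kg + 237.5 kg = 375 kg.
375 kg is within the passenger aircraft limit of 500 kg for Class 6.1.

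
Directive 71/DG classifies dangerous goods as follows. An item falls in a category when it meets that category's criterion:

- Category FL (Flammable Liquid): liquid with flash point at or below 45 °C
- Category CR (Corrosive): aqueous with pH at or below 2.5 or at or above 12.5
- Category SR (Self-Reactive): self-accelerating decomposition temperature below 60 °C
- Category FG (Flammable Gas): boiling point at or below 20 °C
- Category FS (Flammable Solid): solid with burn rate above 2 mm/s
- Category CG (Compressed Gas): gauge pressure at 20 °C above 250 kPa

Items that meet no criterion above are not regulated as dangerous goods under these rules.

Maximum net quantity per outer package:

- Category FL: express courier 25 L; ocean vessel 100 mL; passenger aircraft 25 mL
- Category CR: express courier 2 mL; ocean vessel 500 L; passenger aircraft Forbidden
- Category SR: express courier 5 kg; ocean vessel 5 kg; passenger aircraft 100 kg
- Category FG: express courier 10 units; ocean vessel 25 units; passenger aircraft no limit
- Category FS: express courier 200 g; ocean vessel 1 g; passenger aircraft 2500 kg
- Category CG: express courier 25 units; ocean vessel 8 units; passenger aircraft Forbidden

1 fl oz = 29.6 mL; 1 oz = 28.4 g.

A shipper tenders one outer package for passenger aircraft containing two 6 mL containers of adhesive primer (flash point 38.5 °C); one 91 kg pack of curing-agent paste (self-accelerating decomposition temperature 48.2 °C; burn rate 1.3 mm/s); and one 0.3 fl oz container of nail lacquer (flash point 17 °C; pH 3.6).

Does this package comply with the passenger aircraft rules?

Yes

With flash point 38.5 °C (≤ 45 °C), the adhesive primer falls in Category FL.
The curing-agent paste has self-accelerating decomposition temperature 48.2 °C, which is < 60 °C, so it is Category SR (Self-Reactive).
Nail lacquer: flash point 17 °C ≤ 45 °C → Category FL (Flammable Liquid).
Total Category FL: (two 6 mL containers = 12 mL) + (one 0.3 fl oz container = 8.88 mL) = 20.88 mL.
20.88 mL is within the passenger aircraft limit of 25 mL for Category FL.
Category SR quantity: 91 kg.
That is within the Category SR passenger aircraft limit of 100 kg.
Every hazard category is within its passenger aircraft limit and no segregation rule is violated.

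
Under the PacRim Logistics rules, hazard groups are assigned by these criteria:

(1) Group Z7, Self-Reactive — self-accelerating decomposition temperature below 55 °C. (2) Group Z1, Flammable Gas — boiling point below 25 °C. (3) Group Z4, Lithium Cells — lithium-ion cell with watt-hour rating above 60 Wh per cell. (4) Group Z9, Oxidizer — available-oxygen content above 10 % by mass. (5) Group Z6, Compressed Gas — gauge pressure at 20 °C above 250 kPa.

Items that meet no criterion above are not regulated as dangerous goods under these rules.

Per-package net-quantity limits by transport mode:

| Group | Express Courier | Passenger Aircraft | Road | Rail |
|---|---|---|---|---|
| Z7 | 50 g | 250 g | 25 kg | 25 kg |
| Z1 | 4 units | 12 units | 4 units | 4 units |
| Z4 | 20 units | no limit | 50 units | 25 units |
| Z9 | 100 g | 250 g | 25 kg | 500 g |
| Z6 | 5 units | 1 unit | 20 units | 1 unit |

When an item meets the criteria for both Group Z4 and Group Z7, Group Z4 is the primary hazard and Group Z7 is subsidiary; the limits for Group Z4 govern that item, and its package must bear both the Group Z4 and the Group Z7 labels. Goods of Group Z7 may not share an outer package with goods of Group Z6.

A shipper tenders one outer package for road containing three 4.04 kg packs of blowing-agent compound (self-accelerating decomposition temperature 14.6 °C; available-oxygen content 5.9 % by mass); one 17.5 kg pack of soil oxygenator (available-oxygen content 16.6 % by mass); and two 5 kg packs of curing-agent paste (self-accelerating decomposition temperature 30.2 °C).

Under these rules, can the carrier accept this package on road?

Yes

Blowing-agent compound: self-accelerating decomposition temperature 14.6 °C < 55 °C → Group Z7 (Self-Reactive).
The soil oxygenator has available-oxygen content 16.6 % by mass, which is > 10 % by mass, so it is Group Z9 (Oxidizer).
Curing-agent paste: self-accelerating decomposition temperature 30.2 °C < 55 °C → Group Z7 (Self-Reactive).
Total Group Z7: (three 4.04 kg packs = 12.12 kg) + (two 5 kg packs = 10 kg) = 22.12 kg.
22.12 kg ≤ 25 kg (road limit, Group Z7) — within limit.
Group Z9 quantity: 17.5 kg.
17.5 kg is within the road limit of 25 kg for Group Z9.
The segregation rule (Group Z7 with Group Z6) does not apply to Group Z7 with Group Z9.
Every hazard group is within its road limit and no segregation rule is violated.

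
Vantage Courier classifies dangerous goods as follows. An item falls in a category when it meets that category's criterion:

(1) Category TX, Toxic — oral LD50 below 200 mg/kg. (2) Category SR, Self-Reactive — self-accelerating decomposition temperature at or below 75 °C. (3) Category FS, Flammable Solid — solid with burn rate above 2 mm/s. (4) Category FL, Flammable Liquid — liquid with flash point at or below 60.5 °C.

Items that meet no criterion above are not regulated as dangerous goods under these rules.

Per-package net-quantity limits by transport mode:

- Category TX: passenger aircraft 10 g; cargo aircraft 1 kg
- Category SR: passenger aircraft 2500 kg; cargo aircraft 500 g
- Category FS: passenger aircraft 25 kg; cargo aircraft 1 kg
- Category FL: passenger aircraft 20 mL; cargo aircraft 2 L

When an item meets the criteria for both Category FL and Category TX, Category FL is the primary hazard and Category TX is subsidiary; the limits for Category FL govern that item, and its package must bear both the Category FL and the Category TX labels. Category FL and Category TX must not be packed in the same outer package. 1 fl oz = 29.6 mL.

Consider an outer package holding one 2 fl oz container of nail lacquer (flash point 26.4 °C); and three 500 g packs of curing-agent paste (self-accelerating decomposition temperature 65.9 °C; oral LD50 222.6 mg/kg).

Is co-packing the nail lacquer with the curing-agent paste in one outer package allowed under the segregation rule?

Yes

With flash point 26.4 °C (≤ 60.5 °C), the nail lacquer falls in Category FL.
Self-accelerating decomposition temperature 65.9 °C meets the Category SR criterion (Self-Reactive), so the curing-agent paste is Category SR.
No segregation rule bars Category FL with Category SR.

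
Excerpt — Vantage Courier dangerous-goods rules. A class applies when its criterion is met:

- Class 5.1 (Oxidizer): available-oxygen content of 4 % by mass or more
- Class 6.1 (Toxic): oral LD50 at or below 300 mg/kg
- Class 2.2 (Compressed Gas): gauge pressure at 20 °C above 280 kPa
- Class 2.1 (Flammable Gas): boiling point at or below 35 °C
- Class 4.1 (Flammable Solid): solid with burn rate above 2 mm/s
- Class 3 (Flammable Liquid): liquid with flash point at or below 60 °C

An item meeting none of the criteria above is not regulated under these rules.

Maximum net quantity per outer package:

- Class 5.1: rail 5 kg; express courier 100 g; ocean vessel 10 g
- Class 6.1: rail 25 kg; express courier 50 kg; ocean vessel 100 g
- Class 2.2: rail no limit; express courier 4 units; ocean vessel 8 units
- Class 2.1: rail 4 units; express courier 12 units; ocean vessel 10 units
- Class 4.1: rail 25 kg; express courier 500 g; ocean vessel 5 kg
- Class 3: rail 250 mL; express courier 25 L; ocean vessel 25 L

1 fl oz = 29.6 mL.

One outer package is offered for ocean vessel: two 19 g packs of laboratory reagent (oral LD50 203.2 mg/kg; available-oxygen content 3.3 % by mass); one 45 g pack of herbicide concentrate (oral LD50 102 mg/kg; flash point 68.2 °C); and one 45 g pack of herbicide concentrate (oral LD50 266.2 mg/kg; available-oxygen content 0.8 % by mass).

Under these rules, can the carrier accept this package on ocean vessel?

Laboratory reagent: oral LD50 203.2 mg/kg ≤ 300 mg/kg → Class 6.1 (Toxic).
Oral LD50 102 mg/kg meets the Class 6.1 criterion (Toxic), so the herbicide concentrate is Class 6.1.
With oral LD50 266.2 mg/kg (≤ 300 mg/kg), the herbicide concentrate falls in Class 6.1.
Class 6.1 net quantity: (two 19 g packs = 38 g) + 45 g + 45 g = 128 g.
128 g > 100 g (ocean vessel limit, Class 6.1) — over the limit.

No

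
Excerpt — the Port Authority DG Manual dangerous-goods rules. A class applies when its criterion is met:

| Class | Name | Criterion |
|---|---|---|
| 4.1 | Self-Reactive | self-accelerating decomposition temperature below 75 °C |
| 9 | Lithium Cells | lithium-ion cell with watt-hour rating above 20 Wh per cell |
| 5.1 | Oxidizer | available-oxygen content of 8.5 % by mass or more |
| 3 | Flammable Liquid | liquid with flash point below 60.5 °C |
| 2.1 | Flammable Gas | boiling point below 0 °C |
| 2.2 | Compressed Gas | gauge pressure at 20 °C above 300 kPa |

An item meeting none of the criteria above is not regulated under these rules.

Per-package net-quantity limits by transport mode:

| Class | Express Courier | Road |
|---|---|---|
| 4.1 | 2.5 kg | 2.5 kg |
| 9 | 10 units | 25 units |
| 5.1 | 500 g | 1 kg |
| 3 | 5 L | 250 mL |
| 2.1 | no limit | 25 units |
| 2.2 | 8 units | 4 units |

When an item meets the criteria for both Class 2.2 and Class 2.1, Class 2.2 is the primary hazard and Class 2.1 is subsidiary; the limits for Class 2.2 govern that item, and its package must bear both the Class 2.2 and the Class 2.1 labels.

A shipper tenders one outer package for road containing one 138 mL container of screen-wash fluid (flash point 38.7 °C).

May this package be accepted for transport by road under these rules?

The screen-wash fluid has flash point 38.7 °C, which is < 60.5 °C, so it is Class 3 (Flammable Liquid).
Class 3 quantity: 138 mL.
138 mL ≤ 250 mL (road limit, Class 3) — within limit.

Yes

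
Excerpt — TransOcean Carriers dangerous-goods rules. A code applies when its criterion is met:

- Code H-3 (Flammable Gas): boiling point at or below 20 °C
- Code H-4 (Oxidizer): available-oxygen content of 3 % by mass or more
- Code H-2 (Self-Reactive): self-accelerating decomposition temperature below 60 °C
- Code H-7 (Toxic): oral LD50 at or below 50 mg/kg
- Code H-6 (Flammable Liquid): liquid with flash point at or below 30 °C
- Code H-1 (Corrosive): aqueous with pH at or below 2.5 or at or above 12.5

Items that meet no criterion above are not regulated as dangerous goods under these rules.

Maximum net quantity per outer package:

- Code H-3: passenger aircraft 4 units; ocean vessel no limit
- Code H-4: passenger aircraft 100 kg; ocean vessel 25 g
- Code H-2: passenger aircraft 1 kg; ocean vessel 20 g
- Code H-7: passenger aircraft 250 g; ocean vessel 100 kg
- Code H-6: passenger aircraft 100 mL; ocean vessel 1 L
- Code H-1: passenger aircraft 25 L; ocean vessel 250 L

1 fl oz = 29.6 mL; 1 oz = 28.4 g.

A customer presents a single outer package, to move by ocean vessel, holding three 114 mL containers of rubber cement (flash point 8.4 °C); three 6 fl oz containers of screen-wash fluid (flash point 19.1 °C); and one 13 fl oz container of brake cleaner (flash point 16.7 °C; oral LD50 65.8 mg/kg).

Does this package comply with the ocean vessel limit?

The rubber cement has flash point 8.4 °C, which is ≤ 30 °C, so it is Code H-6 (Flammable Liquid).
The screen-wash fluid has flash point 19.1 °C, which is ≤ 30 °C, so it is Code H-6 (Flammable Liquid).
Brake cleaner: flash point 16.7 °C ≤ 30 °C → Code H-6 (Flammable Liquid).
Total Code H-6: (three 114 mL containers = 342 mL) + (three 6 fl oz containers = 532.8 mL) + (one 13 fl oz container = 384.8 mL) = 1259.6 mL.
1259.6 mL exceeds the ocean vessel limit of 1 L for Code H-6.

No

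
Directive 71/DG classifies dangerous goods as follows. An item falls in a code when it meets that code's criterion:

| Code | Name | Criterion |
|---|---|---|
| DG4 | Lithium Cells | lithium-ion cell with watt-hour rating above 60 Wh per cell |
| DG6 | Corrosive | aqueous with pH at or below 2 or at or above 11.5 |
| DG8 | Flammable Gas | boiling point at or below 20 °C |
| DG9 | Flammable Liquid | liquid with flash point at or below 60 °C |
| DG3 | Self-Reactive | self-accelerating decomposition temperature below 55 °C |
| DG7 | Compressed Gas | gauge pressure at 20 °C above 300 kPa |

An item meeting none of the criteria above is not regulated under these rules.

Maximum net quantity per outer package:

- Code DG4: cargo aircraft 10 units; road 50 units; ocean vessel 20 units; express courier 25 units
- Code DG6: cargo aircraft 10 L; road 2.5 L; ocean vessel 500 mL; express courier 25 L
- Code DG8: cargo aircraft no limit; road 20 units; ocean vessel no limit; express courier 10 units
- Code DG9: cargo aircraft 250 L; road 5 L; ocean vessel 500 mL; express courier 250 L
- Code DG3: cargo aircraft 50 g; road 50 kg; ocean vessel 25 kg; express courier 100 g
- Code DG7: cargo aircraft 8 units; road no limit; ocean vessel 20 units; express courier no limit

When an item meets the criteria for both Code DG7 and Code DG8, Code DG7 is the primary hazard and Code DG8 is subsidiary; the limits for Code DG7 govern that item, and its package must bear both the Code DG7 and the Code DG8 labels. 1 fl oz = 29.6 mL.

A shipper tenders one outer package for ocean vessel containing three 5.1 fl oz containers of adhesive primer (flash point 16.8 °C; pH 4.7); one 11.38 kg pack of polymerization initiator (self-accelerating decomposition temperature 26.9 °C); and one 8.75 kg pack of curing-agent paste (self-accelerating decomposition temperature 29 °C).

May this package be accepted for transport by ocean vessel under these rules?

Yes

Adhesive primer: flash point 16.8 °C ≤ 60 °C → Code DG9 (Flammable Liquid).
The polymerization initiator has self-accelerating decomposition temperature 26.9 °C, which is < 55 °C, so it is Code DG3 (Self-Reactive).
With self-accelerating decomposition temperature 29 °C (< 55 °C), the curing-agent paste falls in Code DG3.
Code DG3 net quantity: 11.38 kg + 8.75 kg = 20.13 kg.
20.13 kg ≤ 25 kg (ocean vessel limit, Code DG3) — within limit.
Code DG9 quantity: three 5.1 fl oz containers = 452.88 mL.
That is within the Code DG9 ocean vessel limit of 500 mL.
Every hazard code is within its ocean vessel limit and no segregation rule is violated.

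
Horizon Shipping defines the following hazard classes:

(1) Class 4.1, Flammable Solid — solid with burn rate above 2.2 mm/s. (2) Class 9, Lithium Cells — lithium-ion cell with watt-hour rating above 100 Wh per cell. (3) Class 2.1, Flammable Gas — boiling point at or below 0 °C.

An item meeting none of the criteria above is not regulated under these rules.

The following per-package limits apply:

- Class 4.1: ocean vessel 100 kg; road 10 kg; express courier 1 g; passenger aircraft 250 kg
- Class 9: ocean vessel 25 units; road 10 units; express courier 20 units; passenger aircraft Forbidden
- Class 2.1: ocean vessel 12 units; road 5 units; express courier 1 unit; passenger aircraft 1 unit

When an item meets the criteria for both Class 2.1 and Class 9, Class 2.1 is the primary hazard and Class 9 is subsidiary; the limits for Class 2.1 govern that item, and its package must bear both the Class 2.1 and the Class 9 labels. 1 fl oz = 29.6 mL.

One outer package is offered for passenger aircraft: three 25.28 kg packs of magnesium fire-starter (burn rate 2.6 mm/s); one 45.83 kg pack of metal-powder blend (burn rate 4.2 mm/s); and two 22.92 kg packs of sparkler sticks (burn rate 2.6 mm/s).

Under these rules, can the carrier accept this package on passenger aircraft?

The magnesium fire-starter has burn rate 2.6 mm/s, which is > 2.2 mm/s, so it is Class 4.1 (Flammable Solid).
The metal-powder blend has burn rate 4.2 mm/s, which is > 2.2 mm/s, so it is Class 4.1 (Flammable Solid).
The sparkler sticks have burn rate 2.6 mm/s, which is > 2.2 mm/s, so they are Class 4.1 (Flammable Solid).
Total Class 4.1: (three 25.28 kg packs = 75.84 kg) + 45.83 kg + (two 22.92 kg packs = 45.84 kg) = 167.51 kg.
167.51 kg ≤ 250 kg (passenger aircraft limit, Class 4.1) — within limit.

Yes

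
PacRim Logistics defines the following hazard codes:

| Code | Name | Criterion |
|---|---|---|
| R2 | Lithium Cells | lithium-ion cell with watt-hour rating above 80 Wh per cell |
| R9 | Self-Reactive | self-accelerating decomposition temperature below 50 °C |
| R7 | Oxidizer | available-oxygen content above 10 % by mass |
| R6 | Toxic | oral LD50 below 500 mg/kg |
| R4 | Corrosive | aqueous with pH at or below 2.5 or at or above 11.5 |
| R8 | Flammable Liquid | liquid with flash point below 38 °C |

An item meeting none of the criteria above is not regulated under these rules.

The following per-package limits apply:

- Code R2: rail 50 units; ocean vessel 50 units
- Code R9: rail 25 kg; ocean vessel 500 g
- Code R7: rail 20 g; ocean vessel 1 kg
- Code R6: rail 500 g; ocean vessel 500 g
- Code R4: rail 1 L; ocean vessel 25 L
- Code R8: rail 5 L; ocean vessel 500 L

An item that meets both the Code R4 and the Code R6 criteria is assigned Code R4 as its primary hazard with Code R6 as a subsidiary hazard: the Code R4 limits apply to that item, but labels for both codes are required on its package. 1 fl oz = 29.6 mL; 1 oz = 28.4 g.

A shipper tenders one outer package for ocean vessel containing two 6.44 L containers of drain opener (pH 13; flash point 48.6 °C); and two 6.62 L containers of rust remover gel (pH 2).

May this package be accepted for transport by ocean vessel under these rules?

No

pH 13 meets the Code R4 criterion (Corrosive), so the drain opener is Code R4.
pH 2 meets the Code R4 criterion (Corrosive), so the rust remover gel is Code R4.
Code R4 net quantity: (two 6.44 L containers = 12.88 L) + (two 6.62 L containers = 13.24 L) = 26.12 L.
That exceeds the Code R4 ocean vessel limit of 25 L.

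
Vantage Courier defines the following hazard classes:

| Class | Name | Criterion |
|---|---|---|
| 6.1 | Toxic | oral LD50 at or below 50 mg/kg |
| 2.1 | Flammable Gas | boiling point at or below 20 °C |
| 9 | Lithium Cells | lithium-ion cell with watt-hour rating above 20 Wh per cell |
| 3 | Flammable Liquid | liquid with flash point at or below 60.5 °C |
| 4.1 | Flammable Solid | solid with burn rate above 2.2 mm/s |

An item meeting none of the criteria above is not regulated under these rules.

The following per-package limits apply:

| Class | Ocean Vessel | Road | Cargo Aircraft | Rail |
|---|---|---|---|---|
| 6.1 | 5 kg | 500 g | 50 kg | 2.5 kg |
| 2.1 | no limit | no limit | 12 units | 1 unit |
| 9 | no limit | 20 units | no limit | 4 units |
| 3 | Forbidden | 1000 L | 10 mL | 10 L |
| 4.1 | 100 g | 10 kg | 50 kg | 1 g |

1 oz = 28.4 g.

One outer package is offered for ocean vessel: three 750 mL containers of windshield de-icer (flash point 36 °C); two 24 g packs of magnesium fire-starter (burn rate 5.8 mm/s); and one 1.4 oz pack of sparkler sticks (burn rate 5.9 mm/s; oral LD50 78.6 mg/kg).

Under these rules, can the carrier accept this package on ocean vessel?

Windshield de-icer: flash point 36 °C ≤ 60.5 °C → Class 3 (Flammable Liquid).
Magnesium fire-starter: burn rate 5.8 mm/s > 2.2 mm/s → Class 4.1 (Flammable Solid).
Sparkler sticks: burn rate 5.9 mm/s > 2.2 mm/s → Class 4.1 (Flammable Solid).
Total Class 4.1: (two 24 g packs = 48 g) + (one 1.4 oz pack = 39.76 g) = 87.76 g.
87.76 g ≤ 100 g (ocean vessel limit, Class 4.1) — within limit.
Class 3 quantity: three 750 mL containers = 2.25 L.
Class 3 is Forbidden by ocean vessel.

No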